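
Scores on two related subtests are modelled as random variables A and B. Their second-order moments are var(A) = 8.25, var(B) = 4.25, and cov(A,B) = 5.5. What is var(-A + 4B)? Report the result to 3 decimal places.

var(-A + 4B) = (-1)²·var(A) + (4)²·var(B) + 2·(-1)·(4)·cov(A,B)
= 1·8.25 + 16·4.25 + -8·5.5 = 32.25

32.250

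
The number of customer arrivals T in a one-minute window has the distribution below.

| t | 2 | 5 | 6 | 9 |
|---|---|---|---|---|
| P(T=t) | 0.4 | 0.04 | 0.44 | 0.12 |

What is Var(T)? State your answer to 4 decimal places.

5.8816

E[T] = (2)(0.4) + (5)(0.04) + (6)(0.44) + (9)(0.12) = 4.72
E[T²] = (2)²(0.4) + (5)²(0.04) + (6)²(0.44) + (9)²(0.12) = 28.16
Var(T) = E[T²] − (E[T])² = 28.16 − (4.72)² = 5.8816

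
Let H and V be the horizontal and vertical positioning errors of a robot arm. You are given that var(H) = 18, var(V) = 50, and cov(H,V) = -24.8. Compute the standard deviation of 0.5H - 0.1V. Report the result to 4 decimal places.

var(0.5H - 0.1V) = (0.5)²·var(H) + (-0.1)²·var(V) + 2·(0.5)·(-0.1)·cov(H,V)
= 0.25·18 + 0.01·50 + -0.1·-24.8 = 7.48
sd(0.5H - 0.1V) = √7.48 ≈ 2.7350

2.7350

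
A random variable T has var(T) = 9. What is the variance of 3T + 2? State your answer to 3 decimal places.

81.000

var(3T + 2) = (3)²·var(T) = 9·9 = 81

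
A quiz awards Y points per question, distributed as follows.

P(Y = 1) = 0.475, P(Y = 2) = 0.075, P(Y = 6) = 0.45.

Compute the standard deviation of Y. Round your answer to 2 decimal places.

2.43

E[Y] = (1)(0.475) + (2)(0.075) + (6)(0.45) = 3.325
E[Y²] = (1)²(0.475) + (2)²(0.075) + (6)²(0.45) = 16.975
Var(Y) = E[Y²] − (E[Y])² = 16.975 − (3.325)² = 5.919375
SD(Y) = √5.919375 ≈ 2.43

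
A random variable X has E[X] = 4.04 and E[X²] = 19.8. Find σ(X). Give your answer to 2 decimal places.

var(X) = 19.8 − (4.04)² = 3.4784
σ(X) = √3.4784 ≈ 1.87

1.87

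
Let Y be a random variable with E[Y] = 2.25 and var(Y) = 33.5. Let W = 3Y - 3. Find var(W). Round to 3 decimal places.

301.500

var(3Y - 3) = (3)²·var(Y) = 9·33.5 = 301.5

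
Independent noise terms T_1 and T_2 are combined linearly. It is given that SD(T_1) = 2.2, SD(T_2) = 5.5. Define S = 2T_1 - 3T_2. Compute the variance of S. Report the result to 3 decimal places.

291.610

var(T_1) = 4.84, var(T_2) = 30.25
By independence, var(S) = (2)²var(T_1) + (-3)²var(T_2)
= (2)²·4.84 + (-3)²·30.25 = 291.61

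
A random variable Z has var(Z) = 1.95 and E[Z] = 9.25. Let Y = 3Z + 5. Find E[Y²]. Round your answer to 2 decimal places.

1090.11

E[3Z + 5] = 3·9.25 + 5 = 32.75
var(3Z + 5) = (3)²·1.95 = 17.55
E[Y²] = var(Y) + (E[Y])² = 17.55 + (32.75)² = 1090.1125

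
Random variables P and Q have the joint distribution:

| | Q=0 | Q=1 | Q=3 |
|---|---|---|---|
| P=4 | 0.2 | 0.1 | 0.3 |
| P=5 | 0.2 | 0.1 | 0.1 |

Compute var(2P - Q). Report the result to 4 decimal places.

E[P] = 4.4,  E[Q] = 1.4,  E[PQ] = 6
var(P) = 19.6 − (4.4)² = 0.24;  var(Q) = 3.8 − (1.4)² = 1.84
Cov(P,Q) = 6 − (4.4)(1.4) = -0.16
var(2P - Q) = (2)²·0.24 + (-1)²·1.84 + 2·(2)·(-1)·-0.16 = 3.44

3.4400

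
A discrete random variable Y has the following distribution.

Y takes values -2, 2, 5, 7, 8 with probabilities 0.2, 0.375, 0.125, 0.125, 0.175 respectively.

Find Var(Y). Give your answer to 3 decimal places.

E[Y] = (-2)(0.2) + (2)(0.375) + (5)(0.125) + (7)(0.125) + (8)(0.175) = 3.25
E[Y²] = (-2)²(0.2) + (2)²(0.375) + (5)²(0.125) + (7)²(0.125) + (8)²(0.175) = 22.75
Var(Y) = E[Y²] − (E[Y])² = 22.75 − (3.25)² = 12.1875

12.188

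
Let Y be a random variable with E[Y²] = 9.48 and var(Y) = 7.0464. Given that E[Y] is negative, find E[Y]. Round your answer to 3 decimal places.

(E[Y])² = E[Y²] − var(Y) = 9.48 − 7.0464 = 2.4336
E[Y] = −√2.4336 = -1.56

-1.560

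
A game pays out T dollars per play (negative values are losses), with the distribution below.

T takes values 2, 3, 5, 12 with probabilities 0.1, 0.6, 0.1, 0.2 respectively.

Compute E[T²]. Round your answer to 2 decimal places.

37.10

E[T²] = (2)²(0.1) + (3)²(0.6) + (5)²(0.1) + (12)²(0.2) = 37.1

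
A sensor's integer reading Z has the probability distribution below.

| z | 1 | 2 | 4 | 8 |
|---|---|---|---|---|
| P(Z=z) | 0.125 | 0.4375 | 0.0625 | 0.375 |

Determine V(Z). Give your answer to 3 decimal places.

8.813

E[Z] = (1)(0.125) + (2)(0.4375) + (4)(0.0625) + (8)(0.375) = 4.25
E[Z²] = (1)²(0.125) + (2)²(0.4375) + (4)²(0.0625) + (8)²(0.375) = 26.875
V(Z) = E[Z²] − (E[Z])² = 26.875 − (4.25)² = 8.8125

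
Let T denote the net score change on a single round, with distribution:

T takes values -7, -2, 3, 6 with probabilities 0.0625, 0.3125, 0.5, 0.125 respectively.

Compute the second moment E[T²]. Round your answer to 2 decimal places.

13.31

E[T²] = (-7)²(0.0625) + (-2)²(0.3125) + (3)²(0.5) + (6)²(0.125) = 13.3125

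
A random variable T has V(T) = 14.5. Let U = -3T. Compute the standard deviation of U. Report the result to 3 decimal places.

11.424

V(-3T) = (-3)²·14.5 = 130.5
SD(U) = √130.5 ≈ 11.424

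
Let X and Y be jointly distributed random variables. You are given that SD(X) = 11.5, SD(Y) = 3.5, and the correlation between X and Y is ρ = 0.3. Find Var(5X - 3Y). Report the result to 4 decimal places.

3054.2500

Var(X) = (11.5)² = 132.25;  Var(Y) = (3.5)² = 12.25
cov(X,Y) = ρ·SD(X)·SD(Y) = 0.3·11.5·3.5 = 12.075
Var(5X - 3Y) = (5)²·Var(X) + (-3)²·Var(Y) + 2·(5)·(-3)·cov(X,Y)
= 25·132.25 + 9·12.25 + -30·12.075 = 3054.25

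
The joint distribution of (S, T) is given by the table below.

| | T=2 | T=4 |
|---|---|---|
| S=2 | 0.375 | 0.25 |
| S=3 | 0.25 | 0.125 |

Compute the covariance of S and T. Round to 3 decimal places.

E[S] = 2.375,  E[T] = 2.75
E[ST] = 6.5
Cov(S,T) = E[ST] − E[S]E[T] = 6.5 − (2.375)(2.75) = -0.03125

-0.031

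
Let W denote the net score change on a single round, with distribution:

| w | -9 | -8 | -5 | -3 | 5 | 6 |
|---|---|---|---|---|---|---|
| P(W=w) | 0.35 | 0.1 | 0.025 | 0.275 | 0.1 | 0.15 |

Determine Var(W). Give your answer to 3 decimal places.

33.500

E[W] = (-9)(0.35) + (-8)(0.1) + (-5)(0.025) + (-3)(0.275) + (5)(0.1) + (6)(0.15) = -3.5
E[W²] = (-9)²(0.35) + (-8)²(0.1) + (-5)²(0.025) + (-3)²(0.275) + (5)²(0.1) + (6)²(0.15) = 45.75
Var(W) = E[W²] − (E[W])² = 45.75 − (-3.5)² = 33.5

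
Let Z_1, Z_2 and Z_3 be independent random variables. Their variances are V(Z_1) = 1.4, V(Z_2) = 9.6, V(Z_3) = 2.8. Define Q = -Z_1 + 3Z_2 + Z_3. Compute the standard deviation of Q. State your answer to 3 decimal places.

By independence, V(Q) = (-1)²V(Z_1) + (3)²V(Z_2) + (1)²V(Z_3)
= (-1)²·1.4 + (3)²·9.6 + (1)²·2.8 = 90.6
SD(Q) = √90.6 ≈ 9.518

9.518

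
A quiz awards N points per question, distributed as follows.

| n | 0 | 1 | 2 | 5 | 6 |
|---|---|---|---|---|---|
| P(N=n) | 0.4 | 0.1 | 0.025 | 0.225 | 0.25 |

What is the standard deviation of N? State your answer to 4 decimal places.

E[N] = (0)(0.4) + (1)(0.1) + (2)(0.025) + (5)(0.225) + (6)(0.25) = 2.775
E[N²] = (0)²(0.4) + (1)²(0.1) + (2)²(0.025) + (5)²(0.225) + (6)²(0.25) = 14.825
V(N) = E[N²] − (E[N])² = 14.825 − (2.775)² = 7.124375
sd(N) = √7.124375 ≈ 2.6692

2.6692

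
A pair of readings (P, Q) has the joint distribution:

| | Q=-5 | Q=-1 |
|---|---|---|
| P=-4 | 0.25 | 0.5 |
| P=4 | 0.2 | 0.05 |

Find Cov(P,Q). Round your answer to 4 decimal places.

E[P] = -2,  E[Q] = -2.8
E[PQ] = 2.8
Cov(P,Q) = E[PQ] − E[P]E[Q] = 2.8 − (-2)(-2.8) = -2.8

-2.8000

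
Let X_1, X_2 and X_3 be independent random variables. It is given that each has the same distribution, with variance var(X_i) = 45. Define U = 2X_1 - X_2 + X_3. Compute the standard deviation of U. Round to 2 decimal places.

By independence, var(U) = (2)²var(X_1) + (-1)²var(X_2) + (1)²var(X_3)
= (2)²·45 + (-1)²·45 + (1)²·45 = 270
sd(U) = √270 ≈ 16.43

16.43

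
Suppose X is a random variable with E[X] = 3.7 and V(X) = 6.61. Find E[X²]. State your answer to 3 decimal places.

20.300

E[X²] = V(X) + (E[X])² = 6.61 + (3.7)² = 20.3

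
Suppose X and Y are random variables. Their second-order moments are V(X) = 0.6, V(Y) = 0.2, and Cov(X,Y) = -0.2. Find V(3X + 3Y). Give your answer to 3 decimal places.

V(3X + 3Y) = (3)²·V(X) + (3)²·V(Y) + 2·(3)·(3)·Cov(X,Y)
= 9·0.6 + 9·0.2 + 18·-0.2 = 3.6

3.600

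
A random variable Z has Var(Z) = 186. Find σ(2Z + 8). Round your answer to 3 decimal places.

Var(2Z + 8) = (2)²·186 = 744
σ(2Z + 8) = √744 ≈ 27.276

27.276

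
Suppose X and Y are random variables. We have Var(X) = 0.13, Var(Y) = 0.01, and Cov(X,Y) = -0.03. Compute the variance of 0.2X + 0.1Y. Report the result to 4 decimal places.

Var(0.2X + 0.1Y) = (0.2)²·Var(X) + (0.1)²·Var(Y) + 2·(0.2)·(0.1)·Cov(X,Y)
= 0.04·0.13 + 0.01·0.01 + 0.04·-0.03 = 0.0041

0.0041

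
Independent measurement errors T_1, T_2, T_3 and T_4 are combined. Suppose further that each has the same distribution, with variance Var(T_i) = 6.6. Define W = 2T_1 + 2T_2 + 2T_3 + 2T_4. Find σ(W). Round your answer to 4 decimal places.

By independence, Var(W) = (2)²Var(T_1) + (2)²Var(T_2) + (2)²Var(T_3) + (2)²Var(T_4)
= (2)²·6.6 + (2)²·6.6 + (2)²·6.6 + (2)²·6.6 = 105.6
σ(W) = √105.6 ≈ 10.2762

10.2762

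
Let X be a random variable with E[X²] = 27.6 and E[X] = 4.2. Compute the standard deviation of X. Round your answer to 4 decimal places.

3.1559

var(X) = 27.6 − (4.2)² = 9.96
sd(X) = √9.96 ≈ 3.1559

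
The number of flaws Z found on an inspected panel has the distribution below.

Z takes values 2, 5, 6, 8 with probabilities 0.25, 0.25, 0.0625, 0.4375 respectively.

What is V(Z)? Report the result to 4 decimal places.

5.8594

E[Z] = (2)(0.25) + (5)(0.25) + (6)(0.0625) + (8)(0.4375) = 5.625
E[Z²] = (2)²(0.25) + (5)²(0.25) + (6)²(0.0625) + (8)²(0.4375) = 37.5
V(Z) = E[Z²] − (E[Z])² = 37.5 − (5.625)² = 5.859375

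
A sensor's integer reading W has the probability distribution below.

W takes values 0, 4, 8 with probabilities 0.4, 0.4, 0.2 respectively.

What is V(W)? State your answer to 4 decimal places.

E[W] = (0)(0.4) + (4)(0.4) + (8)(0.2) = 3.2
E[W²] = (0)²(0.4) + (4)²(0.4) + (8)²(0.2) = 19.2
V(W) = E[W²] − (E[W])² = 19.2 − (3.2)² = 8.96

8.9600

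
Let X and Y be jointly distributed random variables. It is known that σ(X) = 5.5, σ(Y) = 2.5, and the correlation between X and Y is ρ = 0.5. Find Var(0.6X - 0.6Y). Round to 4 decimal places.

8.1900

Var(X) = (5.5)² = 30.25;  Var(Y) = (2.5)² = 6.25
Cov(X,Y) = ρ·σ(X)·σ(Y) = 0.5·5.5·2.5 = 6.875
Var(0.6X - 0.6Y) = (0.6)²·Var(X) + (-0.6)²·Var(Y) + 2·(0.6)·(-0.6)·Cov(X,Y)
= 0.36·30.25 + 0.36·6.25 + -0.72·6.875 = 8.19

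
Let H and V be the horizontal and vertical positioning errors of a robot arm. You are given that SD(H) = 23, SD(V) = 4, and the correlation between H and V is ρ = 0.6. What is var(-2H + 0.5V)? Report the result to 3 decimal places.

2009.600

var(H) = (23)² = 529;  var(V) = (4)² = 16
Cov(H,V) = ρ·SD(H)·SD(V) = 0.6·23·4 = 55.2
var(-2H + 0.5V) = (-2)²·var(H) + (0.5)²·var(V) + 2·(-2)·(0.5)·Cov(H,V)
= 4·529 + 0.25·16 + -2·55.2 = 2009.6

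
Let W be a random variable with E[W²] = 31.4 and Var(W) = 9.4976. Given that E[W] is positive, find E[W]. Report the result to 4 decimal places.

(E[W])² = E[W²] − Var(W) = 31.4 − 9.4976 = 21.9024
E[W] = √21.9024 = 4.68

4.6800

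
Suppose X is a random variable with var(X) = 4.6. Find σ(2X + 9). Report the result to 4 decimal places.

4.2895

var(2X + 9) = (2)²·4.6 = 18.4
σ(2X + 9) = √18.4 ≈ 4.2895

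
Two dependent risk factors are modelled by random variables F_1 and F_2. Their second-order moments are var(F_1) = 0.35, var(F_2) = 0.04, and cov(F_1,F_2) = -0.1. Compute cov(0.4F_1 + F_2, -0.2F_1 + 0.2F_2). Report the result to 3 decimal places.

-0.008

cov(0.4F_1 + F_2, -0.2F_1 + 0.2F_2) = (0.4)(-0.2)var(F_1) + (1)(0.2)var(F_2) + [(0.4)(0.2) + (1)(-0.2)]cov(F_1,F_2)
= -0.08·0.35 + 0.2·0.04 + -0.12·-0.1 = -0.008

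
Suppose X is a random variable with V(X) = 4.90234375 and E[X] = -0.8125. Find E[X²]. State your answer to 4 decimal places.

5.5625

E[X²] = V(X) + (E[X])² = 4.90234375 + (-0.8125)² = 5.5625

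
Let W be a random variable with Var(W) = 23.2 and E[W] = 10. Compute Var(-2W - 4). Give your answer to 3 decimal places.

Var(-2W - 4) = (-2)²·Var(W) = 4·23.2 = 92.8

92.800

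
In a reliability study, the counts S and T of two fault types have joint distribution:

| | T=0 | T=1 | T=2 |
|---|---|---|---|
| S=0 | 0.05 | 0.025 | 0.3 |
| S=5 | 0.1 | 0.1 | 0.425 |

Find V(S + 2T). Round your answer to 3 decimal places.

7.349

E[S] = 3.125,  E[T] = 1.575,  E[ST] = 4.75
V(S) = 15.625 − (3.125)² = 5.859375;  V(T) = 3.025 − (1.575)² = 0.544375
cov(S,T) = 4.75 − (3.125)(1.575) = -0.171875
V(S + 2T) = (1)²·5.859375 + (2)²·0.544375 + 2·(1)·(2)·-0.171875 = 7.349375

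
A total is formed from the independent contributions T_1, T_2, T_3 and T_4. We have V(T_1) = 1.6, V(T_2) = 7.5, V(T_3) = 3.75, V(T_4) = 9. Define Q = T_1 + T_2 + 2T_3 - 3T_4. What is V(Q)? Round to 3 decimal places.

By independence, V(Q) = (1)²V(T_1) + (1)²V(T_2) + (2)²V(T_3) + (-3)²V(T_4)
= (1)²·1.6 + (1)²·7.5 + (2)²·3.75 + (-3)²·9 = 105.1

105.100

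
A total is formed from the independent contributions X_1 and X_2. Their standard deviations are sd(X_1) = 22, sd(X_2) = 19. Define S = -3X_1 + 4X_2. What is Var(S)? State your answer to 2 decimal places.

10132.00

Var(X_1) = 484, Var(X_2) = 361
By independence, Var(S) = (-3)²Var(X_1) + (4)²Var(X_2)
= (-3)²·484 + (4)²·361 = 10132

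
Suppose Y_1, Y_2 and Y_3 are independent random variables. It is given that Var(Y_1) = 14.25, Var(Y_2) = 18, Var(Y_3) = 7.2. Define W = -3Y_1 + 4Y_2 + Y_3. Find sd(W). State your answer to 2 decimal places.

20.58

By independence, Var(W) = (-3)²Var(Y_1) + (4)²Var(Y_2) + (1)²Var(Y_3)
= (-3)²·14.25 + (4)²·18 + (1)²·7.2 = 423.45
sd(W) = √423.45 ≈ 20.58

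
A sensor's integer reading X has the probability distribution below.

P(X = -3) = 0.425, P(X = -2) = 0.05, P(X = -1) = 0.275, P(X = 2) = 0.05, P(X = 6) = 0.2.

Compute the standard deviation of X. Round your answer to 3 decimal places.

E[X] = (-3)(0.425) + (-2)(0.05) + (-1)(0.275) + (2)(0.05) + (6)(0.2) = -0.35
E[X²] = (-3)²(0.425) + (-2)²(0.05) + (-1)²(0.275) + (2)²(0.05) + (6)²(0.2) = 11.7
var(X) = E[X²] − (E[X])² = 11.7 − (-0.35)² = 11.5775
SD(X) = √11.5775 ≈ 3.403

3.403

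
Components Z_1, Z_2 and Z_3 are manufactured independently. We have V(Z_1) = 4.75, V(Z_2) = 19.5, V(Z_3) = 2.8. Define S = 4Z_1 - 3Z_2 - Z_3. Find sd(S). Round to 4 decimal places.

15.9468

By independence, V(S) = (4)²V(Z_1) + (-3)²V(Z_2) + (-1)²V(Z_3)
= (4)²·4.75 + (-3)²·19.5 + (-1)²·2.8 = 254.3
sd(S) = √254.3 ≈ 15.9468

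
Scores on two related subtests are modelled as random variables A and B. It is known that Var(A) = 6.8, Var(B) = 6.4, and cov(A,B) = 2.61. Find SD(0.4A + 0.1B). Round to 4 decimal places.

Var(0.4A + 0.1B) = (0.4)²·Var(A) + (0.1)²·Var(B) + 2·(0.4)·(0.1)·cov(A,B)
= 0.16·6.8 + 0.01·6.4 + 0.08·2.61 = 1.3608
SD(0.4A + 0.1B) = √1.3608 ≈ 1.1665

1.1665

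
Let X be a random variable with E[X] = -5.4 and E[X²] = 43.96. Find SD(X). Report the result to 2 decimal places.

3.85

V(X) = 43.96 − (-5.4)² = 14.8
SD(X) = √14.8 ≈ 3.85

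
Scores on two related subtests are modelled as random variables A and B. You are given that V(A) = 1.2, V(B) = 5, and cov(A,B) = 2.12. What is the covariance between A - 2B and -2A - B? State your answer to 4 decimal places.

13.9600

cov(A - 2B, -2A - B) = (1)(-2)V(A) + (-2)(-1)V(B) + [(1)(-1) + (-2)(-2)]cov(A,B)
= -2·1.2 + 2·5 + 3·2.12 = 13.96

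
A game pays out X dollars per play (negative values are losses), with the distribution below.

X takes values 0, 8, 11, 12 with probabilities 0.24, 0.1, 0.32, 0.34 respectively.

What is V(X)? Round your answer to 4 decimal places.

E[X] = (0)(0.24) + (8)(0.1) + (11)(0.32) + (12)(0.34) = 8.4
E[X²] = (0)²(0.24) + (8)²(0.1) + (11)²(0.32) + (12)²(0.34) = 94.08
V(X) = E[X²] − (E[X])² = 94.08 − (8.4)² = 23.52

23.5200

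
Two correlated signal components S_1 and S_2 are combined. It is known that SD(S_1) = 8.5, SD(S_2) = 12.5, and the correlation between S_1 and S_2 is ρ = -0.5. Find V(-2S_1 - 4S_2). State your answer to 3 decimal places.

1939.000

V(S_1) = (8.5)² = 72.25;  V(S_2) = (12.5)² = 156.25
cov(S_1,S_2) = ρ·SD(S_1)·SD(S_2) = -0.5·8.5·12.5 = -53.125
V(-2S_1 - 4S_2) = (-2)²·V(S_1) + (-4)²·V(S_2) + 2·(-2)·(-4)·cov(S_1,S_2)
= 4·72.25 + 16·156.25 + 16·-53.125 = 1939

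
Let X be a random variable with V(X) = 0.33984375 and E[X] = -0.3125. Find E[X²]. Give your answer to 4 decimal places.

E[X²] = V(X) + (E[X])² = 0.33984375 + (-0.3125)² = 0.4375

0.4375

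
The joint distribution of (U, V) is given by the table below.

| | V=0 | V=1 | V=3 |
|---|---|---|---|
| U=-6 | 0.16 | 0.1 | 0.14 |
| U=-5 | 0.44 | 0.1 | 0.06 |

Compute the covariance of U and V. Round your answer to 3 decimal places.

-0.200

E[U] = -5.4,  E[V] = 0.8
E[UV] = -4.52
Cov(U,V) = E[UV] − E[U]E[V] = -4.52 − (-5.4)(0.8) = -0.2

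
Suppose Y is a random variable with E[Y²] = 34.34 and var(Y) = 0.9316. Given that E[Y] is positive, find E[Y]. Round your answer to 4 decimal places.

(E[Y])² = E[Y²] − var(Y) = 34.34 − 0.9316 = 33.4084
E[Y] = √33.4084 = 5.78

5.7800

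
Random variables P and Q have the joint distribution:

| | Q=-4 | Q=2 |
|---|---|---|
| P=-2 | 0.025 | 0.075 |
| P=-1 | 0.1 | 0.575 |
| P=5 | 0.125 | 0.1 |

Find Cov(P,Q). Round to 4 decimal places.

E[P] = 0.25,  E[Q] = 0.5
E[PQ] = -2.35
Cov(P,Q) = E[PQ] − E[P]E[Q] = -2.35 − (0.25)(0.5) = -2.475

-2.4750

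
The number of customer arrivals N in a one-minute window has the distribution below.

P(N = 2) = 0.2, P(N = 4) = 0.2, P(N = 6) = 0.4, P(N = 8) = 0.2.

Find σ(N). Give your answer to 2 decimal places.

2.04

E[N] = (2)(0.2) + (4)(0.2) + (6)(0.4) + (8)(0.2) = 5.2
E[N²] = (2)²(0.2) + (4)²(0.2) + (6)²(0.4) + (8)²(0.2) = 31.2
var(N) = E[N²] − (E[N])² = 31.2 − (5.2)² = 4.16
σ(N) = √4.16 ≈ 2.04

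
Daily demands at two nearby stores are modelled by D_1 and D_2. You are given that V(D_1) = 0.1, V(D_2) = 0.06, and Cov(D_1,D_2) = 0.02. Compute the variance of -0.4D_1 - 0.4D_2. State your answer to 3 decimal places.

0.032

V(-0.4D_1 - 0.4D_2) = (-0.4)²·V(D_1) + (-0.4)²·V(D_2) + 2·(-0.4)·(-0.4)·Cov(D_1,D_2)
= 0.16·0.1 + 0.16·0.06 + 0.32·0.02 = 0.032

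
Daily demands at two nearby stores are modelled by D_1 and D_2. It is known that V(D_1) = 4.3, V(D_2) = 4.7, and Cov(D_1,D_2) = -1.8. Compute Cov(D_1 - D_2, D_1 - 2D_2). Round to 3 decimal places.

Cov(D_1 - D_2, D_1 - 2D_2) = (1)(1)V(D_1) + (-1)(-2)V(D_2) + [(1)(-2) + (-1)(1)]Cov(D_1,D_2)
= 1·4.3 + 2·4.7 + -3·-1.8 = 19.1

19.100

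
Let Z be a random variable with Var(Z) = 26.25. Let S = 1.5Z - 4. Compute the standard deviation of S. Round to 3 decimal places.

7.685

Var(1.5Z - 4) = (1.5)²·26.25 = 59.0625
SD(S) = √59.0625 ≈ 7.685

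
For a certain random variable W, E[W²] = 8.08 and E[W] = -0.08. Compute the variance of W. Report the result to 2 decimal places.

Var(W) = 8.08 − (-0.08)² = 8.0736

8.07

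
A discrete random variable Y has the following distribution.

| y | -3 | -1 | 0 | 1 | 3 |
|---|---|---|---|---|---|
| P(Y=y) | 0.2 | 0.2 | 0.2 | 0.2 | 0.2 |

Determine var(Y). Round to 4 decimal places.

4.0000

E[Y] = (-3)(0.2) + (-1)(0.2) + (0)(0.2) + (1)(0.2) + (3)(0.2) = 0
E[Y²] = (-3)²(0.2) + (-1)²(0.2) + (0)²(0.2) + (1)²(0.2) + (3)²(0.2) = 4
var(Y) = E[Y²] − (E[Y])² = 4 − (0)² = 4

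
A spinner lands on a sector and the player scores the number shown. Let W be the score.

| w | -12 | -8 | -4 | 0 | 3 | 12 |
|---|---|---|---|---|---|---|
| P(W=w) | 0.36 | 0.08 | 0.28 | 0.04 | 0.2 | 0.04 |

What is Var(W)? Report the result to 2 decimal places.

44.00

E[W] = (-12)(0.36) + (-8)(0.08) + (-4)(0.28) + (0)(0.04) + (3)(0.2) + (12)(0.04) = -5
E[W²] = (-12)²(0.36) + (-8)²(0.08) + (-4)²(0.28) + (0)²(0.04) + (3)²(0.2) + (12)²(0.04) = 69
Var(W) = E[W²] − (E[W])² = 69 − (-5)² = 44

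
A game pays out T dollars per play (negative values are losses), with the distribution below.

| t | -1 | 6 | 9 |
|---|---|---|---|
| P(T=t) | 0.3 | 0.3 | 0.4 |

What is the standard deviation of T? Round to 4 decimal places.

4.1821

E[T] = (-1)(0.3) + (6)(0.3) + (9)(0.4) = 5.1
E[T²] = (-1)²(0.3) + (6)²(0.3) + (9)²(0.4) = 43.5
V(T) = E[T²] − (E[T])² = 43.5 − (5.1)² = 17.49
σ(T) = √17.49 ≈ 4.1821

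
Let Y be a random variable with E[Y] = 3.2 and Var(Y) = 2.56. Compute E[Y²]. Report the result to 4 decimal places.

E[Y²] = Var(Y) + (E[Y])² = 2.56 + (3.2)² = 12.8

12.8000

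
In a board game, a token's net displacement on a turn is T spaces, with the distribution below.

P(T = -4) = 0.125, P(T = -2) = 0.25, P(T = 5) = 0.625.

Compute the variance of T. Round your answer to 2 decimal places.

14.11

E[T] = (-4)(0.125) + (-2)(0.25) + (5)(0.625) = 2.125
E[T²] = (-4)²(0.125) + (-2)²(0.25) + (5)²(0.625) = 18.625
V(T) = E[T²] − (E[T])² = 18.625 − (2.125)² = 14.109375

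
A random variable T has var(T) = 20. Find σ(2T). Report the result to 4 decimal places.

8.9443

var(2T) = (2)²·20 = 80
σ(2T) = √80 ≈ 8.9443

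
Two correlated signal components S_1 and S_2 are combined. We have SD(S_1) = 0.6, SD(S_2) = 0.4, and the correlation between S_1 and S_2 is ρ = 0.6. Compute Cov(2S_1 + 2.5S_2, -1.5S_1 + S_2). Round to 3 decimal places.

var(S_1) = (0.6)² = 0.36;  var(S_2) = (0.4)² = 0.16
Cov(S_1,S_2) = ρ·SD(S_1)·SD(S_2) = 0.6·0.6·0.4 = 0.144
Cov(2S_1 + 2.5S_2, -1.5S_1 + S_2) = (2)(-1.5)var(S_1) + (2.5)(1)var(S_2) + [(2)(1) + (2.5)(-1.5)]Cov(S_1,S_2)
= -3·0.36 + 2.5·0.16 + -1.75·0.144 = -0.932

-0.932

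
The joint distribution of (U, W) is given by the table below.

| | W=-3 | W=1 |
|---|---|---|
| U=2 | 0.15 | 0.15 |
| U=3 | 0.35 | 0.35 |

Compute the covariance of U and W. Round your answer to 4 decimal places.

0.0000

E[U] = 2.7,  E[W] = -1
E[UW] = -2.7
cov(U,W) = E[UW] − E[U]E[W] = -2.7 − (2.7)(-1) = 0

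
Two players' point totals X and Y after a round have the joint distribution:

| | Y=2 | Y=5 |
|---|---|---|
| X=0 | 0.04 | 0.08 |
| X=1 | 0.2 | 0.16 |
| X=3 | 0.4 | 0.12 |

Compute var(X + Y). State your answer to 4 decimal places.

E[X] = 1.92,  E[Y] = 3.08,  E[XY] = 5.4
var(X) = 5.04 − (1.92)² = 1.3536;  var(Y) = 11.56 − (3.08)² = 2.0736
Cov(X,Y) = 5.4 − (1.92)(3.08) = -0.5136
var(X + Y) = (1)²·1.3536 + (1)²·2.0736 + 2·(1)·(1)·-0.5136 = 2.4

2.4000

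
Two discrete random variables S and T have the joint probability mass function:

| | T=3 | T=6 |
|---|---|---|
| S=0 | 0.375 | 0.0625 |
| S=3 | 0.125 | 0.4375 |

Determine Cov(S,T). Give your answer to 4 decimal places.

1.4063

E[S] = 1.6875,  E[T] = 4.5
E[ST] = 9
Cov(S,T) = E[ST] − E[S]E[T] = 9 − (1.6875)(4.5) = 1.40625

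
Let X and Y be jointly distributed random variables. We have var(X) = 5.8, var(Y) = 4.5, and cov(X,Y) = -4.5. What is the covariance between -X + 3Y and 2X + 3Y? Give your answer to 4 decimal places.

cov(-X + 3Y, 2X + 3Y) = (-1)(2)var(X) + (3)(3)var(Y) + [(-1)(3) + (3)(2)]cov(X,Y)
= -2·5.8 + 9·4.5 + 3·-4.5 = 15.4

15.4000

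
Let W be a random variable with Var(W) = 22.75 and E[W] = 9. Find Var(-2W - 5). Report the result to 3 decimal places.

91.000

Var(-2W - 5) = (-2)²·Var(W) = 4·22.75 = 91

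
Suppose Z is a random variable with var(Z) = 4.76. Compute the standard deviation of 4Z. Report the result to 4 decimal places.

8.7270

var(4Z) = (4)²·4.76 = 76.16
SD(4Z) = √76.16 ≈ 8.7270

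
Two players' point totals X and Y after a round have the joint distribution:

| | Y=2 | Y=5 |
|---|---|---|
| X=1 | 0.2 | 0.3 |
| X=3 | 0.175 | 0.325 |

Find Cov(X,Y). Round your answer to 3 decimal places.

E[X] = 2,  E[Y] = 3.875
E[XY] = 7.825
Cov(X,Y) = E[XY] − E[X]E[Y] = 7.825 − (2)(3.875) = 0.075

0.075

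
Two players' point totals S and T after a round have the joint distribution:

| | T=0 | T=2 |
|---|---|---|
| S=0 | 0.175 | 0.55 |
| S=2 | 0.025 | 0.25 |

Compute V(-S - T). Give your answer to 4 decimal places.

E[S] = 0.55,  E[T] = 1.6,  E[ST] = 1
V(S) = 1.1 − (0.55)² = 0.7975;  V(T) = 3.2 − (1.6)² = 0.64
cov(S,T) = 1 − (0.55)(1.6) = 0.12
V(-S - T) = (-1)²·0.7975 + (-1)²·0.64 + 2·(-1)·(-1)·0.12 = 1.6775

1.6775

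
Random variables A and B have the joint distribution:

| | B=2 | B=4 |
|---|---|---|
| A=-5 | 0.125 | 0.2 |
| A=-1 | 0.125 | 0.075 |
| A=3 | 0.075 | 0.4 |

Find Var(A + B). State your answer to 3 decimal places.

14.898

E[A] = -0.4,  E[B] = 3.35,  E[AB] = -0.55
Var(A) = 12.6 − (-0.4)² = 12.44;  Var(B) = 12.1 − (3.35)² = 0.8775
Cov(A,B) = -0.55 − (-0.4)(3.35) = 0.79
Var(A + B) = (1)²·12.44 + (1)²·0.8775 + 2·(1)·(1)·0.79 = 14.8975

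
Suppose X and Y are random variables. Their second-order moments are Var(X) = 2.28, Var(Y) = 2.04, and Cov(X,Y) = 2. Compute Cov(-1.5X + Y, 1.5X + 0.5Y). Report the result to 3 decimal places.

Cov(-1.5X + Y, 1.5X + 0.5Y) = (-1.5)(1.5)Var(X) + (1)(0.5)Var(Y) + [(-1.5)(0.5) + (1)(1.5)]Cov(X,Y)
= -2.25·2.28 + 0.5·2.04 + 0.75·2 = -2.61

-2.610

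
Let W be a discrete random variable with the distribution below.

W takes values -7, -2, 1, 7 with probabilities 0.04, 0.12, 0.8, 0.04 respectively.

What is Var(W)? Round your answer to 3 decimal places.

E[W] = (-7)(0.04) + (-2)(0.12) + (1)(0.8) + (7)(0.04) = 0.56
E[W²] = (-7)²(0.04) + (-2)²(0.12) + (1)²(0.8) + (7)²(0.04) = 5.2
Var(W) = E[W²] − (E[W])² = 5.2 − (0.56)² = 4.8864

4.886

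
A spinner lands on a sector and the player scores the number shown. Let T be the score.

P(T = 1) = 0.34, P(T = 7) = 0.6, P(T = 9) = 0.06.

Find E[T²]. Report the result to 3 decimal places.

E[T²] = (1)²(0.34) + (7)²(0.6) + (9)²(0.06) = 34.6

34.600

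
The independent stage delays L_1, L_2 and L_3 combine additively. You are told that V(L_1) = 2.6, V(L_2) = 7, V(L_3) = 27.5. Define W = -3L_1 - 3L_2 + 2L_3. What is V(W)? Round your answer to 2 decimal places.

By independence, V(W) = (-3)²V(L_1) + (-3)²V(L_2) + (2)²V(L_3)
= (-3)²·2.6 + (-3)²·7 + (2)²·27.5 = 196.4

196.40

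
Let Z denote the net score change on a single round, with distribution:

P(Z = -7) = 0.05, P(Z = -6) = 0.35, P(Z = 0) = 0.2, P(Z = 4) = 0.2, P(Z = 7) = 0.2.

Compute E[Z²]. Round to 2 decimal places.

E[Z²] = (-7)²(0.05) + (-6)²(0.35) + (0)²(0.2) + (4)²(0.2) + (7)²(0.2) = 28.05

28.05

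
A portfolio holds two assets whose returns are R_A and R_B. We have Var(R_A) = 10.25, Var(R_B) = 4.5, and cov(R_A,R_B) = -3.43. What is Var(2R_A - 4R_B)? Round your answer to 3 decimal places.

167.880

Var(2R_A - 4R_B) = (2)²·Var(R_A) + (-4)²·Var(R_B) + 2·(2)·(-4)·cov(R_A,R_B)
= 4·10.25 + 16·4.5 + -16·-3.43 = 167.88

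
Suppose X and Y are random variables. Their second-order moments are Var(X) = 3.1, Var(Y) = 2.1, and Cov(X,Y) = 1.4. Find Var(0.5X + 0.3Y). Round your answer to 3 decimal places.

1.384

Var(0.5X + 0.3Y) = (0.5)²·Var(X) + (0.3)²·Var(Y) + 2·(0.5)·(0.3)·Cov(X,Y)
= 0.25·3.1 + 0.09·2.1 + 0.3·1.4 = 1.384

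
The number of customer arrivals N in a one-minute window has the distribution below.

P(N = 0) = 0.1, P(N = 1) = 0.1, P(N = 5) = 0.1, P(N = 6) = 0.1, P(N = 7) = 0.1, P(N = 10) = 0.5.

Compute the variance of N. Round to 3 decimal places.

13.490

E[N] = (0)(0.1) + (1)(0.1) + (5)(0.1) + (6)(0.1) + (7)(0.1) + (10)(0.5) = 6.9
E[N²] = (0)²(0.1) + (1)²(0.1) + (5)²(0.1) + (6)²(0.1) + (7)²(0.1) + (10)²(0.5) = 61.1
Var(N) = E[N²] − (E[N])² = 61.1 − (6.9)² = 13.49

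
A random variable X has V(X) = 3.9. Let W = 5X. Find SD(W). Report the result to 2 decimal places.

9.87

V(5X) = (5)²·3.9 = 97.5
SD(W) = √97.5 ≈ 9.87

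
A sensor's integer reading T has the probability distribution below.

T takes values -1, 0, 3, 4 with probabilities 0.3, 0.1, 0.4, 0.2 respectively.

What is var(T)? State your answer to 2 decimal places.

4.21

E[T] = (-1)(0.3) + (0)(0.1) + (3)(0.4) + (4)(0.2) = 1.7
E[T²] = (-1)²(0.3) + (0)²(0.1) + (3)²(0.4) + (4)²(0.2) = 7.1
var(T) = E[T²] − (E[T])² = 7.1 − (1.7)² = 4.21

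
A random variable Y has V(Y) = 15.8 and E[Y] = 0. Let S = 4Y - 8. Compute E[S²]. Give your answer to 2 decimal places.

E[4Y - 8] = 4·0 − 8 = -8
V(4Y - 8) = (4)²·15.8 = 252.8
E[S²] = V(S) + (E[S])² = 252.8 + (-8)² = 316.8

316.80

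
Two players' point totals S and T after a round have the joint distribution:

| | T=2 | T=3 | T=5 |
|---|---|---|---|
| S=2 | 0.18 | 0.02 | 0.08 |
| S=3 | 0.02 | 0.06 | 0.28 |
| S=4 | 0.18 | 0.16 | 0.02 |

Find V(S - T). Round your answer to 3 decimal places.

2.690

E[S] = 3.08,  E[T] = 3.38,  E[ST] = 10.26
V(S) = 10.12 − (3.08)² = 0.6336;  V(T) = 13.18 − (3.38)² = 1.7556
Cov(S,T) = 10.26 − (3.08)(3.38) = -0.1504
V(S - T) = (1)²·0.6336 + (-1)²·1.7556 + 2·(1)·(-1)·-0.1504 = 2.69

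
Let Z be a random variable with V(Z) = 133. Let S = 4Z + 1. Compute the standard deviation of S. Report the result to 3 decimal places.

46.130

V(4Z + 1) = (4)²·133 = 2128
SD(S) = √2128 ≈ 46.130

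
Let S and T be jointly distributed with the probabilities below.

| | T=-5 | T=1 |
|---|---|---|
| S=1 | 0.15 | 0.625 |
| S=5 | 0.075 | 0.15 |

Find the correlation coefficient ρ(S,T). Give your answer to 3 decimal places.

-0.140

E[S] = 1.9,  E[T] = -0.35
E[ST] = -1.25
cov(S,T) = E[ST] − E[S]E[T] = -1.25 − (1.9)(-0.35) = -0.585
V(S) = 2.79,  V(T) = 6.2775
ρ = -0.585 / √(2.79·6.2775) ≈ -0.140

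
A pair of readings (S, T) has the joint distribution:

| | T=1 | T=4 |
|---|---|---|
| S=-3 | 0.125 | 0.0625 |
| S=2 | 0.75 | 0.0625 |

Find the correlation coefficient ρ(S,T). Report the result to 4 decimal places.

E[S] = 1.0625,  E[T] = 1.375
E[ST] = 0.875
Cov(S,T) = E[ST] − E[S]E[T] = 0.875 − (1.0625)(1.375) = -0.5859375
Var(S) = 3.80859375,  Var(T) = 0.984375
ρ = -0.5859375 / √(3.80859375·0.984375) ≈ -0.3026

-0.3026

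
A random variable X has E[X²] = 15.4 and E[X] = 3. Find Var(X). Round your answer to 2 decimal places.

Var(X) = 15.4 − (3)² = 6.4

6.40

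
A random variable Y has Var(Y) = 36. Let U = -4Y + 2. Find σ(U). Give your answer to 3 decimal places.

24.000

Var(-4Y + 2) = (-4)²·36 = 576
σ(U) = √576 ≈ 24.000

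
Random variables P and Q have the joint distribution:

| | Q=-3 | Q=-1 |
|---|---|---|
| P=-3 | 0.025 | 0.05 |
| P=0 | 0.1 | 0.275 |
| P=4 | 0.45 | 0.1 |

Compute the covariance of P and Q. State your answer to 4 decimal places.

-1.1788

E[P] = 1.975,  E[Q] = -2.15
E[PQ] = -5.425
cov(P,Q) = E[PQ] − E[P]E[Q] = -5.425 − (1.975)(-2.15) = -1.17875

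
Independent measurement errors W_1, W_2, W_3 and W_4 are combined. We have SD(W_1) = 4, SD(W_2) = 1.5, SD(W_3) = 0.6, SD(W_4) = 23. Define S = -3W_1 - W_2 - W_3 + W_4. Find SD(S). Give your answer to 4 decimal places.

25.9925

V(W_1) = 16, V(W_2) = 2.25, V(W_3) = 0.36, V(W_4) = 529
By independence, V(S) = (-3)²V(W_1) + (-1)²V(W_2) + (-1)²V(W_3) + (1)²V(W_4)
= (-3)²·16 + (-1)²·2.25 + (-1)²·0.36 + (1)²·529 = 675.61
SD(S) = √675.61 ≈ 25.9925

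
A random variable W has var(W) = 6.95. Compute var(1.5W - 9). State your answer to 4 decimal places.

var(1.5W - 9) = (1.5)²·var(W) = 2.25·6.95 = 15.6375

15.6375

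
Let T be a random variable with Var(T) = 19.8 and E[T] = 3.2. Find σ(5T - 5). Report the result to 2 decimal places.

22.25

Var(5T - 5) = (5)²·19.8 = 495
σ(5T - 5) = √495 ≈ 22.25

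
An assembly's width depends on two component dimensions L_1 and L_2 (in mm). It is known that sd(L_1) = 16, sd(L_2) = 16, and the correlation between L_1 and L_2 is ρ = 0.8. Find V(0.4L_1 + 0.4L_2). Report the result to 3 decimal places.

V(L_1) = (16)² = 256;  V(L_2) = (16)² = 256
cov(L_1,L_2) = ρ·sd(L_1)·sd(L_2) = 0.8·16·16 = 204.8
V(0.4L_1 + 0.4L_2) = (0.4)²·V(L_1) + (0.4)²·V(L_2) + 2·(0.4)·(0.4)·cov(L_1,L_2)
= 0.16·256 + 0.16·256 + 0.32·204.8 = 147.456

147.456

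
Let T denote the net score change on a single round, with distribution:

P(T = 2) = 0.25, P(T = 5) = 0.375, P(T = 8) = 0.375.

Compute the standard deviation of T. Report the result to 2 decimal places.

2.34

E[T] = (2)(0.25) + (5)(0.375) + (8)(0.375) = 5.375
E[T²] = (2)²(0.25) + (5)²(0.375) + (8)²(0.375) = 34.375
Var(T) = E[T²] − (E[T])² = 34.375 − (5.375)² = 5.484375
sd(T) = √5.484375 ≈ 2.34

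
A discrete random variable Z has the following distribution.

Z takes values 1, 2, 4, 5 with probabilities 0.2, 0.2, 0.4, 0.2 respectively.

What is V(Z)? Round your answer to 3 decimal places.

E[Z] = (1)(0.2) + (2)(0.2) + (4)(0.4) + (5)(0.2) = 3.2
E[Z²] = (1)²(0.2) + (2)²(0.2) + (4)²(0.4) + (5)²(0.2) = 12.4
V(Z) = E[Z²] − (E[Z])² = 12.4 − (3.2)² = 2.16

2.160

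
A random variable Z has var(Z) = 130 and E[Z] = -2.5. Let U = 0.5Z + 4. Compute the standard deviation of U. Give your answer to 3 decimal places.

5.701

var(0.5Z + 4) = (0.5)²·130 = 32.5
σ(U) = √32.5 ≈ 5.701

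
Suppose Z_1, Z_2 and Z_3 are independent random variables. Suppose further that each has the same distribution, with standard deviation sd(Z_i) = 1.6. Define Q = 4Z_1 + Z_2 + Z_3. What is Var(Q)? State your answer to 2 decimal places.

46.08

Var(Z_i) = (1.6)² = 2.56
By independence, Var(Q) = (4)²Var(Z_1) + (1)²Var(Z_2) + (1)²Var(Z_3)
= (4)²·2.56 + (1)²·2.56 + (1)²·2.56 = 46.08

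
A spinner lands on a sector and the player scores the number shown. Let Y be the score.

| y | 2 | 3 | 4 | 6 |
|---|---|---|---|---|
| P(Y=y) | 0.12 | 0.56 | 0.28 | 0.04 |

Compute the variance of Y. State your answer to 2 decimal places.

E[Y] = (2)(0.12) + (3)(0.56) + (4)(0.28) + (6)(0.04) = 3.28
E[Y²] = (2)²(0.12) + (3)²(0.56) + (4)²(0.28) + (6)²(0.04) = 11.44
Var(Y) = E[Y²] − (E[Y])² = 11.44 − (3.28)² = 0.6816

0.68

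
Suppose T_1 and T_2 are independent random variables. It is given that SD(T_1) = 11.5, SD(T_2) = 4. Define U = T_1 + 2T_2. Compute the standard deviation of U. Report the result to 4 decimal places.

14.0089

V(T_1) = 132.25, V(T_2) = 16
By independence, V(U) = (1)²V(T_1) + (2)²V(T_2)
= (1)²·132.25 + (2)²·16 = 196.25
SD(U) = √196.25 ≈ 14.0089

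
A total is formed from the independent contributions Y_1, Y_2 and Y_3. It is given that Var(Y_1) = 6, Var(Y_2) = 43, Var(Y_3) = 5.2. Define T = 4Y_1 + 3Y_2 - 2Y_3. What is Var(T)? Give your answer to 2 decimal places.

By independence, Var(T) = (4)²Var(Y_1) + (3)²Var(Y_2) + (-2)²Var(Y_3)
= (4)²·6 + (3)²·43 + (-2)²·5.2 = 503.8

503.80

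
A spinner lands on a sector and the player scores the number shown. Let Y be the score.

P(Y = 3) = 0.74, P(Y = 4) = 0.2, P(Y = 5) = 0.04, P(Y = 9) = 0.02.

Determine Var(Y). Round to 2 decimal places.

0.92

E[Y] = (3)(0.74) + (4)(0.2) + (5)(0.04) + (9)(0.02) = 3.4
E[Y²] = (3)²(0.74) + (4)²(0.2) + (5)²(0.04) + (9)²(0.02) = 12.48
Var(Y) = E[Y²] − (E[Y])² = 12.48 − (3.4)² = 0.92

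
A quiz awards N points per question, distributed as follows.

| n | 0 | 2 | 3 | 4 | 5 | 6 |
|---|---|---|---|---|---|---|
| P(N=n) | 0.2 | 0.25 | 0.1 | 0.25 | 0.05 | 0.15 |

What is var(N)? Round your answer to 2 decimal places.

3.85

E[N] = (0)(0.2) + (2)(0.25) + (3)(0.1) + (4)(0.25) + (5)(0.05) + (6)(0.15) = 2.95
E[N²] = (0)²(0.2) + (2)²(0.25) + (3)²(0.1) + (4)²(0.25) + (5)²(0.05) + (6)²(0.15) = 12.55
var(N) = E[N²] − (E[N])² = 12.55 − (2.95)² = 3.8475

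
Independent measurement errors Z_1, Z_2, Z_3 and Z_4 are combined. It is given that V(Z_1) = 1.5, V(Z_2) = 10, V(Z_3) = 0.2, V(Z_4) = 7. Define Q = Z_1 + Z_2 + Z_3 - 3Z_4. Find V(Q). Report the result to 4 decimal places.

By independence, V(Q) = (1)²V(Z_1) + (1)²V(Z_2) + (1)²V(Z_3) + (-3)²V(Z_4)
= (1)²·1.5 + (1)²·10 + (1)²·0.2 + (-3)²·7 = 74.7

74.7000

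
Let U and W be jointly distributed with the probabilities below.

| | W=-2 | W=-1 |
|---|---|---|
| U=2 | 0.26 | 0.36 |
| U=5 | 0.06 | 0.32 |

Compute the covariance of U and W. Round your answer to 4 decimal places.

E[U] = 3.14,  E[W] = -1.32
E[UW] = -3.96
Cov(U,W) = E[UW] − E[U]E[W] = -3.96 − (3.14)(-1.32) = 0.1848

0.1848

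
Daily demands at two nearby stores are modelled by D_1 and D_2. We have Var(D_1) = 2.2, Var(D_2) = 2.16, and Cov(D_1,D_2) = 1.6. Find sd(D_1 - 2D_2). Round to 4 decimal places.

Var(D_1 - 2D_2) = (1)²·Var(D_1) + (-2)²·Var(D_2) + 2·(1)·(-2)·Cov(D_1,D_2)
= 1·2.2 + 4·2.16 + -4·1.6 = 4.44
sd(D_1 - 2D_2) = √4.44 ≈ 2.1071

2.1071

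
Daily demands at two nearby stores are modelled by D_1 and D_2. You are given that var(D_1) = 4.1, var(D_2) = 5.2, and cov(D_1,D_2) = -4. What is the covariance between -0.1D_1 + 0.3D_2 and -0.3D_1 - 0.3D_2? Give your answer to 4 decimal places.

-0.1050

cov(-0.1D_1 + 0.3D_2, -0.3D_1 - 0.3D_2) = (-0.1)(-0.3)var(D_1) + (0.3)(-0.3)var(D_2) + [(-0.1)(-0.3) + (0.3)(-0.3)]cov(D_1,D_2)
= 0.03·4.1 + -0.09·5.2 + -0.06·-4 = -0.105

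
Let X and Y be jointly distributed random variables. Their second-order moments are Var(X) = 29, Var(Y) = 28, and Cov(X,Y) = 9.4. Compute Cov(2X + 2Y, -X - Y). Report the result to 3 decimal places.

Cov(2X + 2Y, -X - Y) = (2)(-1)Var(X) + (2)(-1)Var(Y) + [(2)(-1) + (2)(-1)]Cov(X,Y)
= -2·29 + -2·28 + -4·9.4 = -151.6

-151.600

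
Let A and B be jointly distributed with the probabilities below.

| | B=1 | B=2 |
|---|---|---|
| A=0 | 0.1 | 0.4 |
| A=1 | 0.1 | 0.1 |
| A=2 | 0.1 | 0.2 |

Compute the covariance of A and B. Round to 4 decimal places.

E[A] = 0.8,  E[B] = 1.7
E[AB] = 1.3
cov(A,B) = E[AB] − E[A]E[B] = 1.3 − (0.8)(1.7) = -0.06

-0.0600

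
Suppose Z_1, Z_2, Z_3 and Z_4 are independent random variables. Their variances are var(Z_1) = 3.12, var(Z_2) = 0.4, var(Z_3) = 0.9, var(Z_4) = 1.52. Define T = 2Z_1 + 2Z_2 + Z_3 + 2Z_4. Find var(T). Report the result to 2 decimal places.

21.06

By independence, var(T) = (2)²var(Z_1) + (2)²var(Z_2) + (1)²var(Z_3) + (2)²var(Z_4)
= (2)²·3.12 + (2)²·0.4 + (1)²·0.9 + (2)²·1.52 = 21.06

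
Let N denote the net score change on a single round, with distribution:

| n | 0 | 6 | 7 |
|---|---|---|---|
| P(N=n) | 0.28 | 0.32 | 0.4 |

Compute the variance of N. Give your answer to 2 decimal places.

8.84

E[N] = (0)(0.28) + (6)(0.32) + (7)(0.4) = 4.72
E[N²] = (0)²(0.28) + (6)²(0.32) + (7)²(0.4) = 31.12
Var(N) = E[N²] − (E[N])² = 31.12 − (4.72)² = 8.8416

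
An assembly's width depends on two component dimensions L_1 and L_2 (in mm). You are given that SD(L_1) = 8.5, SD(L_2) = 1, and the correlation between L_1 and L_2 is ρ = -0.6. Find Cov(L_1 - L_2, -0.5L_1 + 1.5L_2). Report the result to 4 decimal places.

V(L_1) = (8.5)² = 72.25;  V(L_2) = (1)² = 1
Cov(L_1,L_2) = ρ·SD(L_1)·SD(L_2) = -0.6·8.5·1 = -5.1
Cov(L_1 - L_2, -0.5L_1 + 1.5L_2) = (1)(-0.5)V(L_1) + (-1)(1.5)V(L_2) + [(1)(1.5) + (-1)(-0.5)]Cov(L_1,L_2)
= -0.5·72.25 + -1.5·1 + 2·-5.1 = -47.825

-47.8250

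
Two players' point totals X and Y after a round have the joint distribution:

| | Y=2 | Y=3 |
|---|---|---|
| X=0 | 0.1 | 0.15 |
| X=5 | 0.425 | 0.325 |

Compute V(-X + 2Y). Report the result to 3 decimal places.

E[X] = 3.75,  E[Y] = 2.475,  E[XY] = 9.125
V(X) = 18.75 − (3.75)² = 4.6875;  V(Y) = 6.375 − (2.475)² = 0.249375
Cov(X,Y) = 9.125 − (3.75)(2.475) = -0.15625
V(-X + 2Y) = (-1)²·4.6875 + (2)²·0.249375 + 2·(-1)·(2)·-0.15625 = 6.31

6.310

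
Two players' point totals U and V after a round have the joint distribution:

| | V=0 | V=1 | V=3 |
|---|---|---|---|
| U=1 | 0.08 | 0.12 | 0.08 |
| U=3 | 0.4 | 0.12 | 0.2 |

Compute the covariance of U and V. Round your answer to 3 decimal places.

-0.115

E[U] = 2.44,  E[V] = 1.08
E[UV] = 2.52
Cov(U,V) = E[UV] − E[U]E[V] = 2.52 − (2.44)(1.08) = -0.1152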